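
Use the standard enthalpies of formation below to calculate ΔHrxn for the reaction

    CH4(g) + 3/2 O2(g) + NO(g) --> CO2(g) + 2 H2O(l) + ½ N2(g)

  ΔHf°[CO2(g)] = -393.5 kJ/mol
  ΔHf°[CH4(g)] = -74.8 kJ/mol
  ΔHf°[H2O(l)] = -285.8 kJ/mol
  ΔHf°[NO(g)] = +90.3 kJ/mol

Products: 1·(-393.5) + 2·(-285.8) + 1/2·(+0.0) = -965.1
Reactants: 1·(-74.8) + 3/2·(+0.0) + 1·(+90.3) = +15.5
ΔHrxn = (-965.1) − (+15.5) = -980.6 kJ/mol

ΔHrxn = -980.6 kJ/mol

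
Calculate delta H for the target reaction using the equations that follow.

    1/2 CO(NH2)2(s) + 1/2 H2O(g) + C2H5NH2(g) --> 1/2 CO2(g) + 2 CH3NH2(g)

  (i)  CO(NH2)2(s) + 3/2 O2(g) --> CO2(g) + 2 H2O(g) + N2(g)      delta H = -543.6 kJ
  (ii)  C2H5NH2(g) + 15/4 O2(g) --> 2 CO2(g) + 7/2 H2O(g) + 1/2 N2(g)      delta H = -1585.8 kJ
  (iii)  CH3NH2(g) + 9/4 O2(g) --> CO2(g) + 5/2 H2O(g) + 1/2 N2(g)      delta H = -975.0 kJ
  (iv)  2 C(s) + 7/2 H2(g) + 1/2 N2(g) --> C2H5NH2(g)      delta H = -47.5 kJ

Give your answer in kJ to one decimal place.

(i) × 1/2: (1/2)·(-543.6) = -271.8 kJ
(ii) as written: -1585.8 kJ
(iii) reversed and × 2: (-2)·(-975.0) = +1950.0 kJ
(iv): not needed.
delta H = (-271.8) + (-1585.8) + (+1950.0) = 92.4 kJ

delta H = 92.4 kJ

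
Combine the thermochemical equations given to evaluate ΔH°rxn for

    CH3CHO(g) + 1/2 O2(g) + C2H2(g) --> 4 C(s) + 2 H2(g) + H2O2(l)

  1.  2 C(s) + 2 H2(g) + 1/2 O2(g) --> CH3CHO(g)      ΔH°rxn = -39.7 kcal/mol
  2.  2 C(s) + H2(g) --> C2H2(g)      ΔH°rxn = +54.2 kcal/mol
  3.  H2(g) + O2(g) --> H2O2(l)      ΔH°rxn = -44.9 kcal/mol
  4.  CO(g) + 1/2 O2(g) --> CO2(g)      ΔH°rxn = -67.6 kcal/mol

eq. 1 reversed (reverse to put CH3CHO(g) on the reactant side): +39.7 kcal/mol
eq. 2 reversed (reverse to put C2H2(g) on the reactant side): -54.2 kcal/mol
eq. 3 as written (H2O2(l) already on the product side): -44.9 kcal/mol
eq. 4: not needed (CO2(g) appears nowhere else).
Since enthalpy is a state function, ΔH°rxn = (-1)·(-39.7) + (-1)·(+54.2) + (1)·(-44.9) = -59.4 kcal/mol

ΔH°rxn = -59.4 kcal/mol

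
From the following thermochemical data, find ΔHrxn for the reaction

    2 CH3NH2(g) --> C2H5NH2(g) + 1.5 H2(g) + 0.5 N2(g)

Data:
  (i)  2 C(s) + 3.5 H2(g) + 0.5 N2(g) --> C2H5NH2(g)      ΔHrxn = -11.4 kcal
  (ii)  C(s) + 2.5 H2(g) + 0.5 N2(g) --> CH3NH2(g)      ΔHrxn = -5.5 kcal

ΔHrxn = -0.4 kcal

(i) as written: -11.4 kcal
(ii) reversed and × 2: (-2)·(-5.5) = +11.0 kcal
By Hess's law, ΔHrxn = (-11.4) + (+11.0) = -0.4 kcal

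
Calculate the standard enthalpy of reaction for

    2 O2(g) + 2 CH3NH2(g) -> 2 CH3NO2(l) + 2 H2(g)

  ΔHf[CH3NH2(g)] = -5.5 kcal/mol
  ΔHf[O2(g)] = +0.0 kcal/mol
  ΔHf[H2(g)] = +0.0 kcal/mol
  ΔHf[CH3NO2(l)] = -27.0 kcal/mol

Products: 2·(-27.0) + 2·(+0.0) = -54.0
Reactants: 2·(+0.0) + 2·(-5.5) = -11.0
ΔH° = (-54.0) − (-11.0) = -43.0 kcal/mol

ΔH° = -43.0 kcal/mol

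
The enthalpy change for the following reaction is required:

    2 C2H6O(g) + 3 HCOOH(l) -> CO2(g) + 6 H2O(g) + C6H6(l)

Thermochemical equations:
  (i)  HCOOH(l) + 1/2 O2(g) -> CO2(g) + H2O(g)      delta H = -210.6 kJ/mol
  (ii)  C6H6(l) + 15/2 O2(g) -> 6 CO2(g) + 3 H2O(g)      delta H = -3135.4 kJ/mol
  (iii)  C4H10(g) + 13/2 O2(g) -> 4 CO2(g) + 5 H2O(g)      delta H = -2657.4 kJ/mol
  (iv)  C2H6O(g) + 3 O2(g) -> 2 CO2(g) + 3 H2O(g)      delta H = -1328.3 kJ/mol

(i) × 3 (×3 to match 3 HCOOH(l) in the target): (3)·(-210.6) = -631.8 kJ/mol
(ii) reversed (C6H6(l) must end up as a product): +3135.4 kJ/mol
(iii): not needed (C4H10(g) appears nowhere else).
(iv) × 2 (×2 to match 2 C2H6O(g) in the target): (2)·(-1328.3) = -2656.6 kJ/mol
delta H = (-631.8) + (+3135.4) + (-2656.6) = -153.0 kJ/mol

delta H = -153.0 kJ/mol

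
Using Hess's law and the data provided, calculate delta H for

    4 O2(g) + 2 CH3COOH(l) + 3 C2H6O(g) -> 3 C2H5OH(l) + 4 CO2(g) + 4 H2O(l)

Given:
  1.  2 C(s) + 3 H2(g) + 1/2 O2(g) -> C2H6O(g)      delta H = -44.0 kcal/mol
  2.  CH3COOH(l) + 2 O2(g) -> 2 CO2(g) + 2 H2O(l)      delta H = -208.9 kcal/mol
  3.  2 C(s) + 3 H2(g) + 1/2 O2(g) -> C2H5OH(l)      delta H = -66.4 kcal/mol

eq. 1 reversed and × 3: (-3)·(-44.0) = +132.0 kcal/mol
eq. 2 × 2: (2)·(-208.9) = -417.8 kcal/mol
eq. 3 × 3: (3)·(-66.4) = -199.2 kcal/mol
delta H = (-3)·(-44.0) + (2)·(-208.9) + (3)·(-66.4) = -485.0 kcal/mol

delta H = -485.0 kcal/mol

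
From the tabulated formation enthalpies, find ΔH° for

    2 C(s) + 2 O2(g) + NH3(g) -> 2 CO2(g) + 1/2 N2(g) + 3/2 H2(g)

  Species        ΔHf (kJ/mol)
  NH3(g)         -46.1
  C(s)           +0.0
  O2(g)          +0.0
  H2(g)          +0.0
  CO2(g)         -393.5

ΔH°rxn = Σ nΔHf°(products) − Σ nΔHf°(reactants).
Products: 2·(-393.5) + 1/2·(+0.0) + 3/2·(+0.0) = -787.0
Reactants: 2·(+0.0) + 2·(+0.0) + 1·(-46.1) = -46.1
ΔH° = (-787.0) − (-46.1) = -740.9 kJ/mol

ΔH° = -740.9 kJ/mol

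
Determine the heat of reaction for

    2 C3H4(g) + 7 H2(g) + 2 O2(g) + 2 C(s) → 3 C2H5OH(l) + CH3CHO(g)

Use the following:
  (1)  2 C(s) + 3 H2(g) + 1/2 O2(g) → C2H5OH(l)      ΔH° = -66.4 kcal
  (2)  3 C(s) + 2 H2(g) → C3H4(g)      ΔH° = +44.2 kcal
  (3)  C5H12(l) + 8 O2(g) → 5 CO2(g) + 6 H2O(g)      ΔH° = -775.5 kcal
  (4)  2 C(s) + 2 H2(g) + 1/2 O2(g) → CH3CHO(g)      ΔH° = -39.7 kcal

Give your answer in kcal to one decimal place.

(1) × 3: (3)·(-66.4) = -199.2 kcal
(2) reversed and × 2: (-2)·(+44.2) = -88.4 kcal
(3): not needed.
(4) as written: -39.7 kcal
ΔH° = (3)·(-66.4) + (-2)·(+44.2) + (1)·(-39.7) = -327.3 kcal

ΔH° = -327.3 kcal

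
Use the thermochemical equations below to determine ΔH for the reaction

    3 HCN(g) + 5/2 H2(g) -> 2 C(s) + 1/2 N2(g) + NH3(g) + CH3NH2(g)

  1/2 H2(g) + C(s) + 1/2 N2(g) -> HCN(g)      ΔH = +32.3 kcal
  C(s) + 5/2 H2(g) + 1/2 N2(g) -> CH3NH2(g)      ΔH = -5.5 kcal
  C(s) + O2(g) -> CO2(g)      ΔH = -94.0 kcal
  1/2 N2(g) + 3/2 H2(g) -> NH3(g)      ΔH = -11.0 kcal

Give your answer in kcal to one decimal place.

equation 1 reversed and × 3: (-3)·(+32.3) = -96.9 kcal
equation 2 as written: -5.5 kcal
equation 3: not needed.
equation 4 as written: -11.0 kcal
Since enthalpy is a state function, ΔH = (-3)·(+32.3) + (1)·(-5.5) + (1)·(-11.0) = -113.4 kcal

ΔH = -113.4 kcal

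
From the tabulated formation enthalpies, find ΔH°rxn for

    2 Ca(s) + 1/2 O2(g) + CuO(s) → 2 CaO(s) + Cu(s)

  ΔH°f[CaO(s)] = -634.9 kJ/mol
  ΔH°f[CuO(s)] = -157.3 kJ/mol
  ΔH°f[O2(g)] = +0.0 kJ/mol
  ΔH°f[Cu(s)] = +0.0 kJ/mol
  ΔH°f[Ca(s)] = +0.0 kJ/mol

ΔH°rxn = Σ nΔHf°(products) − Σ nΔHf°(reactants).
Products: 2·(-634.9) + 1·(+0.0) = -1269.8
Reactants: 2·(+0.0) + 1/2·(+0.0) + 1·(-157.3) = -157.3
ΔH°rxn = (-1269.8) − (-157.3) = -1112.5 kJ/mol

ΔH°rxn = -1112.5 kJ/mol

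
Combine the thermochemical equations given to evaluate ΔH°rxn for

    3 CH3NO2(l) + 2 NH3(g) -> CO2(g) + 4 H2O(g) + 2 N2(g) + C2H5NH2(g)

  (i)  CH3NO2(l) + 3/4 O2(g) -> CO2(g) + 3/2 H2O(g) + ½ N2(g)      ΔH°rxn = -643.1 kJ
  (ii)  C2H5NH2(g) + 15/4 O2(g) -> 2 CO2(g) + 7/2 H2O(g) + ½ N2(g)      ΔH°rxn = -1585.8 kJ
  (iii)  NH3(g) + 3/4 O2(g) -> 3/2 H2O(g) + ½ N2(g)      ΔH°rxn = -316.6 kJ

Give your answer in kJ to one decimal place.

(i) × 3 (×3 to match 3 CH3NO2(l) in the target): (3)·(-643.1) = -1929.3 kJ
(ii) reversed (C2H5NH2(g) must end up as a product): +1585.8 kJ
(iii) × 2 (scale by 2 for the 2 NH3(g)): (2)·(-316.6) = -633.2 kJ
ΔH°rxn = (3)·(-643.1) + (-1)·(-1585.8) + (2)·(-316.6) = -976.7 kJ

ΔH°rxn = -976.7 kJ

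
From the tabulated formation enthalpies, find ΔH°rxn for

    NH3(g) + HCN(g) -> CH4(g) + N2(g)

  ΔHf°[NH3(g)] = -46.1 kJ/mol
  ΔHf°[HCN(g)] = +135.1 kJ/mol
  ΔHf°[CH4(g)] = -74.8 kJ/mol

Products: 1·(-74.8) + 1·(+0.0) = -74.8
Reactants: 1·(-46.1) + 1·(+135.1) = +89.0
ΔH°rxn = (-74.8) − (+89.0) = -163.8 kJ/mol

ΔH°rxn = -163.8 kJ/mol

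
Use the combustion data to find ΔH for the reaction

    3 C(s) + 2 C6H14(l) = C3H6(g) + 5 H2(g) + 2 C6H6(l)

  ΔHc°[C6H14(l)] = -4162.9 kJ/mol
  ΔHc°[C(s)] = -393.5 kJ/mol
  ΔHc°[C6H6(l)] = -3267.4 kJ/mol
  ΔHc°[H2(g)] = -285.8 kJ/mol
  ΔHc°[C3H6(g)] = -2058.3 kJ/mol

With combustion enthalpies, reactants minus products:
= [3·(-393.5) + 2·(-4162.9)] − [1·(-2058.3) + 5·(-285.8) + 2·(-3267.4)]
= 515.8 kJ/mol

ΔH = 515.8 kJ/mol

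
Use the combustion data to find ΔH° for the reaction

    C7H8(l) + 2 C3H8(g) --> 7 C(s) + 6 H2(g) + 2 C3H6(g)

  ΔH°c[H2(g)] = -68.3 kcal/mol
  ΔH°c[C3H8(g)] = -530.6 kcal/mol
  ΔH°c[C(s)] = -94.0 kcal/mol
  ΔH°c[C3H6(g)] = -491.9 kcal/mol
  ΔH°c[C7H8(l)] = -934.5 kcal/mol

ΔH° = 55.9 kcal/mol

Using ΔH = Σ nΔHc°(reactants) − Σ nΔHc°(products):
= [1·(-934.5) + 2·(-530.6)] − [7·(-94.0) + 6·(-68.3) + 2·(-491.9)]
= 55.9 kcal/mol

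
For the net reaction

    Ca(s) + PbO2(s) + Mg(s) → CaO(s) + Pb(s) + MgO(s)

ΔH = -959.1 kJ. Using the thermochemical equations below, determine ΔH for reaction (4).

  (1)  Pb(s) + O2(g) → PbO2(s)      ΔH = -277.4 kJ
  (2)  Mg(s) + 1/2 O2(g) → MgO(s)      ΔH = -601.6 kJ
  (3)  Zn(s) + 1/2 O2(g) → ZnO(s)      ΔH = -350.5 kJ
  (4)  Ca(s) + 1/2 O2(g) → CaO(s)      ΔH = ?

ΔH = -634.9 kJ

(1) reversed: +277.4 kJ
(2) as written: -601.6 kJ
(3): not needed.
(4) as written: contributes x
-959.1 = (+277.4) + (-601.6) + x
x = (-959.1 − (-324.2)) / (1) = -634.9 kJ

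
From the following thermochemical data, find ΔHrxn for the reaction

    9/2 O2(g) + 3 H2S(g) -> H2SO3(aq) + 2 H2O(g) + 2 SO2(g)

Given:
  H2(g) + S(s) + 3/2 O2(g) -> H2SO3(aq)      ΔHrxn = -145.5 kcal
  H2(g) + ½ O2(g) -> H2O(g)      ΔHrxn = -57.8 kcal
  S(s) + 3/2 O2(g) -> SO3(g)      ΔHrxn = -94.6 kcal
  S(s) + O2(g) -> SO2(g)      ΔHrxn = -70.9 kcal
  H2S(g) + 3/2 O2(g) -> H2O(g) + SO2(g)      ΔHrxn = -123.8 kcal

equation 1 as written: -145.5 kcal
equation 2 reversed: +57.8 kcal
equation 3: not needed.
equation 4 reversed: +70.9 kcal
equation 5 × 3: (3)·(-123.8) = -371.4 kcal
ΔHrxn = (1)·(-145.5) + (-1)·(-57.8) + (-1)·(-70.9) + (3)·(-123.8) = -388.2 kcal

ΔHrxn = -388.2 kcal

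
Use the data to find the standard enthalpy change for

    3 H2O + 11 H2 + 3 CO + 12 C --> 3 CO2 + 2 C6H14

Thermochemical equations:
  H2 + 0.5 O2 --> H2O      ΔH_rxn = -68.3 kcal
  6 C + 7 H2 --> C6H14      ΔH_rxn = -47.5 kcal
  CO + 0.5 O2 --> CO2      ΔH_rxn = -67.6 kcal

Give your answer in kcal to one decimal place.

equation 1 reversed and × 3: (-3)·(-68.3) = +204.9 kcal
equation 2 × 2: (2)·(-47.5) = -95.0 kcal
equation 3 × 3: (3)·(-67.6) = -202.8 kcal
Summing the manipulated equations, ΔH_rxn = (+204.9) + (-95.0) + (-202.8) = -92.9 kcal

ΔH_rxn = -92.9 kcal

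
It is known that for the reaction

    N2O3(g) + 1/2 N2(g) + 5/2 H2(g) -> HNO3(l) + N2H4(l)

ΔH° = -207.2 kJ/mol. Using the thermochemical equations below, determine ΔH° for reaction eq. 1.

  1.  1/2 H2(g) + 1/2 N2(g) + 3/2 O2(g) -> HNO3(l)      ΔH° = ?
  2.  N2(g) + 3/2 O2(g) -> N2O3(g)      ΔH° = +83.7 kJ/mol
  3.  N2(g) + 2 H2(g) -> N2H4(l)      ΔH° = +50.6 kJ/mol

ΔH° = -174.1 kJ/mol

eq. 1 as written (HNO3(l) already on the product side): contributes x
eq. 2 reversed (reverse to put N2O3(g) on the reactant side): -83.7 kJ/mol
eq. 3 as written (N2H4(l) already on the product side): +50.6 kJ/mol
-207.2 = (-83.7) + (+50.6) + x
x = (-207.2 − (-33.1)) / (1) = -174.1 kJ/mol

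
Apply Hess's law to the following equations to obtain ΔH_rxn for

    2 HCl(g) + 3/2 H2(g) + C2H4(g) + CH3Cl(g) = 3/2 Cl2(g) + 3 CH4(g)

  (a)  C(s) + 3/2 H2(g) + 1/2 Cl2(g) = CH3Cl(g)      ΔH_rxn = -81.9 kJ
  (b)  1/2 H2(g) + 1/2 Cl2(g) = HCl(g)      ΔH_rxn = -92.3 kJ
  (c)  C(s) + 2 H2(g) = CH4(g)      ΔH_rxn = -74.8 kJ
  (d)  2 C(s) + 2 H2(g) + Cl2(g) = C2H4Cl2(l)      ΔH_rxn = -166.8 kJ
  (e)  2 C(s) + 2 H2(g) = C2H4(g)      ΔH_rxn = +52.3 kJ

(a) reversed (reverse to put CH3Cl(g) on the reactant side): +81.9 kJ
(b) reversed and × 2 (reverse to put HCl(g) on the reactant side; ×2 to match 2 HCl(g) in the target): (-2)·(-92.3) = +184.6 kJ
(c) × 3 (×3 to match 3 CH4(g) in the target): (3)·(-74.8) = -224.4 kJ
(d): not needed (C2H4Cl2(l) appears nowhere else).
(e) reversed (reverse to put C2H4(g) on the reactant side): -52.3 kJ
Combining the equations, ΔH_rxn = (+81.9) + (+184.6) + (-224.4) + (-52.3) = -10.2 kJ

ΔH_rxn = -10.2 kJ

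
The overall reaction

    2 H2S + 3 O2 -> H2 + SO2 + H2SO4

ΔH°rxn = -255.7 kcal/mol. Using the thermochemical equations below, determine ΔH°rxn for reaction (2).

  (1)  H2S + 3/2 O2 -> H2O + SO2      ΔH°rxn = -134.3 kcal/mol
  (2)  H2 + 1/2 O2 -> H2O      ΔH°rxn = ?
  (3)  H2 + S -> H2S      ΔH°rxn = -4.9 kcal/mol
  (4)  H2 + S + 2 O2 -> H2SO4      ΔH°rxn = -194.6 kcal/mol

ΔH°rxn = -68.3 kcal/mol

(1) as written: -134.3 kcal/mol
(2) reversed: contributes −x
(3) reversed: +4.9 kcal/mol
(4) as written: -194.6 kcal/mol
-255.7 = (-134.3) + (+4.9) + (-194.6) − x
x = (-255.7 − (-324.0)) / (-1) = -68.3 kcal/mol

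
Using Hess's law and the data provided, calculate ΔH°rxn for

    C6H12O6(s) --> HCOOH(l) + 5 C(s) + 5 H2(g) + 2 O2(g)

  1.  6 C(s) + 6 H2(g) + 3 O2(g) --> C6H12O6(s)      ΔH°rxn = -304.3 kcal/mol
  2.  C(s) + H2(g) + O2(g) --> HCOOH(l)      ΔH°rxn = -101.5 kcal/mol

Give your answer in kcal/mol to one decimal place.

eq. 1 reversed: +304.3 kcal/mol
eq. 2 as written: -101.5 kcal/mol
ΔH°rxn = (-1)·(-304.3) + (1)·(-101.5) = 202.8 kcal/mol

ΔH°rxn = 202.8 kcal/mol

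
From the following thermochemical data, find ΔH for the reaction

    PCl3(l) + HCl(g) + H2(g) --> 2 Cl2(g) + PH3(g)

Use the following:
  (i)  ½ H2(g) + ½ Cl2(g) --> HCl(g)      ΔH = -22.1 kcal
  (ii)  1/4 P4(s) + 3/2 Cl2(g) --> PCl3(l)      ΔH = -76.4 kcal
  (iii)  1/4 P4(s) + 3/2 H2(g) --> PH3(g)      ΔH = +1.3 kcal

ΔH = 99.8 kcal

(i) reversed (reverse to put HCl(g) on the reactant side): +22.1 kcal
(ii) reversed (reverse to put PCl3(l) on the reactant side): +76.4 kcal
(iii) as written (PH3(g) already on the product side): +1.3 kcal
By Hess's law, ΔH = (-1)·(-22.1) + (-1)·(-76.4) + (1)·(+1.3) = 99.8 kcal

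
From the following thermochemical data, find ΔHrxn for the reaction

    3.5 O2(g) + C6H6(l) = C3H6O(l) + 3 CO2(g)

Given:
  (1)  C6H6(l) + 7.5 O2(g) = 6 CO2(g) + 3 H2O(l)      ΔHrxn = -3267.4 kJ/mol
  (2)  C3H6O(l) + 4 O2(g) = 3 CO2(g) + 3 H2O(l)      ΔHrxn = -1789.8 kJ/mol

(1) as written (C6H6(l) already on the reactant side): -3267.4 kJ/mol
(2) reversed (reverse to put C3H6O(l) on the product side): +1789.8 kJ/mol
Since enthalpy is a state function, ΔHrxn = (1)·(-3267.4) + (-1)·(-1789.8) = -1477.6 kJ/mol

ΔHrxn = -1477.6 kJ/mol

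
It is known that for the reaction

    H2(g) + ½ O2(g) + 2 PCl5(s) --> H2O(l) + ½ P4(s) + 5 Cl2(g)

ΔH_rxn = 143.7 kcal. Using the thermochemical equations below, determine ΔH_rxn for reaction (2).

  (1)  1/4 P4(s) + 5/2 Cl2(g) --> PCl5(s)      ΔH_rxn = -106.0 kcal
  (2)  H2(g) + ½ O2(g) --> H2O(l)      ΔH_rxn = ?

ΔH_rxn = -68.3 kcal

(1) reversed and × 2 (reverse to put PCl5(s) on the reactant side; ×2 to match 2 PCl5(s) in the target): (-2)·(-106.0) = +212.0 kcal
(2) as written (H2O(l) already on the product side): contributes x
+143.7 = (+212.0) + x
x = (+143.7 − (+212.0)) / (1) = -68.3 kcal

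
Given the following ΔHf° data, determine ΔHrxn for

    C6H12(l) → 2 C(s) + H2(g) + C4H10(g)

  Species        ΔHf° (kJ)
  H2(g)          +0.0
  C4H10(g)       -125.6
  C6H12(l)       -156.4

ΔH°rxn = Σ nΔHf°(products) − Σ nΔHf°(reactants).
Products: 2·(+0.0) + 1·(+0.0) + 1·(-125.6) = -125.6
Reactants: 1·(-156.4) = -156.4
ΔHrxn = (-125.6) − (-156.4) = 30.8 kJ

ΔHrxn = 30.8 kJ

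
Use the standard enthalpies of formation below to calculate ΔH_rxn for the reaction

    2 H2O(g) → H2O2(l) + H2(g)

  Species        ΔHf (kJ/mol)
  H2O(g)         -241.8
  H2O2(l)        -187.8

ΔH_rxn = 295.8 kJ/mol

Products: 1·(-187.8) + 1·(+0.0) = -187.8
Reactants: 2·(-241.8) = -483.6
ΔH_rxn = (-187.8) − (-483.6) = 295.8 kJ/mol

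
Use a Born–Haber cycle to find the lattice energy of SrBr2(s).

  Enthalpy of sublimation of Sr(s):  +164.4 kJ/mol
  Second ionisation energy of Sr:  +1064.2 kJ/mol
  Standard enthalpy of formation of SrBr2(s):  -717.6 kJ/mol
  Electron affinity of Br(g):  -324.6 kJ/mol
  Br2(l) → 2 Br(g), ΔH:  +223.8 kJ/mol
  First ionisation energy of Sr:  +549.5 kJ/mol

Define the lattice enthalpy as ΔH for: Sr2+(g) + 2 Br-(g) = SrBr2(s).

U = -2070.3 kJ/mol

ΔHf° = 1·ΔHsub + 1·(ΣIE) + 1·D(Br2) + 2·EA + U
-717.6 = 1·(+164.4) + 1·(+1613.7) + 1·(+223.8) + 2·(-324.6) + U
U = -717.6 − (+1352.7) = -2070.3 kJ/mol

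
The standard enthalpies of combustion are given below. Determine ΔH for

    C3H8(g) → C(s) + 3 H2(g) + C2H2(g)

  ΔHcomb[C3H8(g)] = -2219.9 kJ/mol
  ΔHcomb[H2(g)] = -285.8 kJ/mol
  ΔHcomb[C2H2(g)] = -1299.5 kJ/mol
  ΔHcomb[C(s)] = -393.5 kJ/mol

Using ΔH = Σ nΔHc°(reactants) − Σ nΔHc°(products):
= [1·(-2219.9)] − [1·(-393.5) + 3·(-285.8) + 1·(-1299.5)]
= 330.5 kJ/mol

ΔH = 330.5 kJ/mol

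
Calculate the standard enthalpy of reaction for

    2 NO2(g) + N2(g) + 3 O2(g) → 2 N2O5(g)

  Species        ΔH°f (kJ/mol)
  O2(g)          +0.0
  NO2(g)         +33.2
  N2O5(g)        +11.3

Products: 2·(+11.3) = +22.6
Reactants: 2·(+33.2) + 1·(+0.0) + 3·(+0.0) = +66.4
ΔH_rxn = (+22.6) − (+66.4) = -43.8 kJ/mol

ΔH_rxn = -43.8 kJ/mol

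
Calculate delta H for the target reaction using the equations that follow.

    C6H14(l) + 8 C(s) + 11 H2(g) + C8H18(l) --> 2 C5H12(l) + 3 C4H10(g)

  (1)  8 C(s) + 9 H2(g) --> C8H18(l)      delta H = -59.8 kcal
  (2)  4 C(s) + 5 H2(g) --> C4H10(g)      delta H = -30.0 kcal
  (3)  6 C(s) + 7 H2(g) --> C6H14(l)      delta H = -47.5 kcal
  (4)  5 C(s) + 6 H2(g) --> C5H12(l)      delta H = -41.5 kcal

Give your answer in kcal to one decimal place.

(1) reversed: +59.8 kcal
(2) × 3: (3)·(-30.0) = -90.0 kcal
(3) reversed: +47.5 kcal
(4) × 2: (2)·(-41.5) = -83.0 kcal
By Hess's law, delta H = (+59.8) + (-90.0) + (+47.5) + (-83.0) = -65.7 kcal

delta H = -65.7 kcal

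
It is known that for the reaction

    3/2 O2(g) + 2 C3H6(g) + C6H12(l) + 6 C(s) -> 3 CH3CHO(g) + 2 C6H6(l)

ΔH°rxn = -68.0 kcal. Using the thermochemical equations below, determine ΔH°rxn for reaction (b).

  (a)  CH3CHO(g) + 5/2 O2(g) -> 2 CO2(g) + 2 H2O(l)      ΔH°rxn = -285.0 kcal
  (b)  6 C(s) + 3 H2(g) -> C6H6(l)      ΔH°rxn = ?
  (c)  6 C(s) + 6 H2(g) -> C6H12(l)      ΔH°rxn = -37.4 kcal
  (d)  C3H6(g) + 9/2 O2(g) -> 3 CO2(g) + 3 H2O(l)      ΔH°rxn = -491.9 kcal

ΔH°rxn = 11.7 kcal

(a) reversed and × 3 (reverse to put CH3CHO(g) on the product side; scale by 3 for the 3 CH3CHO(g)): (-3)·(-285.0) = +855.0 kcal
(b) × 2 (×2 to match 2 C6H6(l) in the target): contributes 2·x
(c) reversed (C6H12(l) must end up as a reactant): +37.4 kcal
(d) × 2 (×2 to match 2 C3H6(g) in the target): (2)·(-491.9) = -983.8 kcal
-68.0 = (+855.0) + (+37.4) + (-983.8) + 2·x
x = (-68.0 − (-91.4)) / (2) = 11.7 kcal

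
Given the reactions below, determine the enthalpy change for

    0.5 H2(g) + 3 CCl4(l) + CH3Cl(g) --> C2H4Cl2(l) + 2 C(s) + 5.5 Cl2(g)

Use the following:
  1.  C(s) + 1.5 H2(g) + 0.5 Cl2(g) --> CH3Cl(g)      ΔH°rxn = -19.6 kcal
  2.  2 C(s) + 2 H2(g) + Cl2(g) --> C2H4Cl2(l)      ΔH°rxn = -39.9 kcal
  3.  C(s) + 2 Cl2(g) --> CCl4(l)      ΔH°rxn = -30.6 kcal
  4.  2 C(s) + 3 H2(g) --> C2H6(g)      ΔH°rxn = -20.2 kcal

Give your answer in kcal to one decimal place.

eq. 1 reversed (reverse to put CH3Cl(g) on the reactant side): +19.6 kcal
eq. 2 as written (C2H4Cl2(l) already on the product side): -39.9 kcal
eq. 3 reversed and × 3 (CCl4(l) must end up as a reactant; scale by 3 for the 3 CCl4(l)): (-3)·(-30.6) = +91.8 kcal
eq. 4: not needed (C2H6(g) appears nowhere else).
Combining the equations, ΔH°rxn = (-1)·(-19.6) + (1)·(-39.9) + (-3)·(-30.6) = 71.5 kcal

ΔH°rxn = 71.5 kcal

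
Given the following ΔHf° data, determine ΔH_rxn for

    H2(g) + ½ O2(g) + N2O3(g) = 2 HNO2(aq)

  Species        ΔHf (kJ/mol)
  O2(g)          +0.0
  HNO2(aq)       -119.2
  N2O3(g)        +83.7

ΔH_rxn = -322.1 kJ/mol

Products: 2·(-119.2) = -238.4
Reactants: 1·(+0.0) + 1/2·(+0.0) + 1·(+83.7) = +83.7
ΔH_rxn = (-238.4) − (+83.7) = -322.1 kJ/mol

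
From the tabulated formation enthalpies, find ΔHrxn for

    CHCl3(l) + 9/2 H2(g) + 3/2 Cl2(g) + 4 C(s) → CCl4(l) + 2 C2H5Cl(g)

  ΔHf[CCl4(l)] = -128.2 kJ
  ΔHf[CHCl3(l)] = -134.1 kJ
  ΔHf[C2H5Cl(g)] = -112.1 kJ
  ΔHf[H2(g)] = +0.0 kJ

ΔHrxn = -218.3 kJ

Products: 1·(-128.2) + 2·(-112.1) = -352.4
Reactants: 1·(-134.1) + 9/2·(+0.0) + 3/2·(+0.0) + 4·(+0.0) = -134.1
ΔHrxn = (-352.4) − (-134.1) = -218.3 kJ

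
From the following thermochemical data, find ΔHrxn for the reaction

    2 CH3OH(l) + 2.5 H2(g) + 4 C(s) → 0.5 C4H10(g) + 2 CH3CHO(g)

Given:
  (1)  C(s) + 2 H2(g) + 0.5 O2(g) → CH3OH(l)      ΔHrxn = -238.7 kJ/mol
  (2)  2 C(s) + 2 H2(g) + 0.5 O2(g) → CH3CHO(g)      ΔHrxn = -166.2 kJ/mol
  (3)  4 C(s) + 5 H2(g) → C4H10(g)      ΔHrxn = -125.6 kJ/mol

(1) reversed and × 2: (-2)·(-238.7) = +477.4 kJ/mol
(2) × 2: (2)·(-166.2) = -332.4 kJ/mol
(3) × 1/2: (1/2)·(-125.6) = -62.8 kJ/mol
ΔHrxn = (-2)·(-238.7) + (2)·(-166.2) + (1/2)·(-125.6) = 82.2 kJ/mol

ΔHrxn = 82.2 kJ/mol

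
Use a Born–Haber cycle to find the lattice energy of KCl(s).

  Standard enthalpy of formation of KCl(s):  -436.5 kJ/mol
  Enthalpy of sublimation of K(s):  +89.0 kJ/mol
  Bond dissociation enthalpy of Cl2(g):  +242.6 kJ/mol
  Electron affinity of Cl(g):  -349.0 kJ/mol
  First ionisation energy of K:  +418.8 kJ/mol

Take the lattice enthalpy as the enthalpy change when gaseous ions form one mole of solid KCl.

U = -716.6 kJ/mol

ΔHf° = 1·ΔHsub + 1·(ΣIE) + 1/2·D(Cl2) + 1·EA + U
-436.5 = 1·(+89.0) + 1·(+418.8) + 1/2·(+242.6) + 1·(-349.0) + U
U = -436.5 − (+280.1) = -716.6 kJ/mol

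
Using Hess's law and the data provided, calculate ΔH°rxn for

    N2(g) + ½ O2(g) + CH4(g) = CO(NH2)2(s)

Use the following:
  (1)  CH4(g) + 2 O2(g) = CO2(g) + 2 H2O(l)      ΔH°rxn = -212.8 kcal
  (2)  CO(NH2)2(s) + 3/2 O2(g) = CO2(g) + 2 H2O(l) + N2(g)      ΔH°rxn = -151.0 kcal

ΔH°rxn = -61.8 kcal

(1) as written (CH4(g) already on the reactant side): -212.8 kcal
(2) reversed (reverse to put CO(NH2)2(s) on the product side): +151.0 kcal
ΔH°rxn = (1)·(-212.8) + (-1)·(-151.0) = -61.8 kcal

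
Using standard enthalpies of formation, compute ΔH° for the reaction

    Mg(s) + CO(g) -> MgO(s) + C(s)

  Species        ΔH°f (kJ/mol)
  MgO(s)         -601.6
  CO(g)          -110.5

ΔH° = -491.1 kJ/mol

ΔH°rxn = Σ nΔHf°(products) − Σ nΔHf°(reactants).
Products: 1·(-601.6) + 1·(+0.0) = -601.6
Reactants: 1·(+0.0) + 1·(-110.5) = -110.5
ΔH° = (-601.6) − (-110.5) = -491.1 kJ/mol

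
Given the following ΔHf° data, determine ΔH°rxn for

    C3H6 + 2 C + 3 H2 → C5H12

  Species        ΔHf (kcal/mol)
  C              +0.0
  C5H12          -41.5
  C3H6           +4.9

ΔH°rxn = Σ nΔHf°(products) − Σ nΔHf°(reactants).
Products: 1·(-41.5) = -41.5
Reactants: 1·(+4.9) + 2·(+0.0) + 3·(+0.0) = +4.9
ΔH°rxn = (-41.5) − (+4.9) = -46.4 kcal/mol

ΔH°rxn = -46.4 kcal/mol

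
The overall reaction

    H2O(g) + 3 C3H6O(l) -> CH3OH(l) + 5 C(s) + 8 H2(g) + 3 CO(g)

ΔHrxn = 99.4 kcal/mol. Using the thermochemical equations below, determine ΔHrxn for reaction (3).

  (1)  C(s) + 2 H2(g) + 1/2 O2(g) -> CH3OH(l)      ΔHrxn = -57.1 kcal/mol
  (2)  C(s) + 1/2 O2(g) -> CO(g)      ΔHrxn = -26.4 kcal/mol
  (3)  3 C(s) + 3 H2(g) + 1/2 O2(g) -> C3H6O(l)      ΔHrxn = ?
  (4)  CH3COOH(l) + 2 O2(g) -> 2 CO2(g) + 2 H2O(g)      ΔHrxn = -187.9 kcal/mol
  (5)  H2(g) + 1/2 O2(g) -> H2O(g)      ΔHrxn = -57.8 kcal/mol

(1) as written (CH3OH(l) already on the product side): -57.1 kcal/mol
(2) × 3 (scale by 3 for the 3 CO(g)): (3)·(-26.4) = -79.2 kcal/mol
(3) reversed and × 3 (reverse to put C3H6O(l) on the reactant side; ×3 to match 3 C3H6O(l) in the target): contributes −3·x
(4): not needed (CO2(g) appears nowhere else).
(5) reversed: +57.8 kcal/mol
+99.4 = (-57.1) + (-79.2) + (+57.8) − 3·x
x = (+99.4 − (-78.5)) / (-3) = -59.3 kcal/mol

ΔHrxn = -59.3 kcal/mol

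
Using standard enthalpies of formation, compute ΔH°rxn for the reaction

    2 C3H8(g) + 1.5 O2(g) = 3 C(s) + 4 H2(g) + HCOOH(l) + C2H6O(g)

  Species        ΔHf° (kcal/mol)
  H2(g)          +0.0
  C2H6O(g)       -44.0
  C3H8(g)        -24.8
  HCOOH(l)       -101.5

ΔH°rxn = -95.9 kcal/mol

ΔH°rxn = Σ nΔHf°(products) − Σ nΔHf°(reactants).
Products: 3·(+0.0) + 4·(+0.0) + 1·(-101.5) + 1·(-44.0) = -145.5
Reactants: 2·(-24.8) + 3/2·(+0.0) = -49.6
ΔH°rxn = (-145.5) − (-49.6) = -95.9 kcal/mol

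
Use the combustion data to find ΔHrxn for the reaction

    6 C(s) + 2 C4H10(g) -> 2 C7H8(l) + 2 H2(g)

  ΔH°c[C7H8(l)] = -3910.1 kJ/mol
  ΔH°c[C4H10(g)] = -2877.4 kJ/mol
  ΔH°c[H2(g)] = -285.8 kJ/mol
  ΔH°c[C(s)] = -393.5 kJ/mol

ΔHrxn = 276.0 kJ/mol

With combustion enthalpies, reactants minus products:
= [6·(-393.5) + 2·(-2877.4)] − [2·(-3910.1) + 2·(-285.8)]
= 276.0 kJ/mol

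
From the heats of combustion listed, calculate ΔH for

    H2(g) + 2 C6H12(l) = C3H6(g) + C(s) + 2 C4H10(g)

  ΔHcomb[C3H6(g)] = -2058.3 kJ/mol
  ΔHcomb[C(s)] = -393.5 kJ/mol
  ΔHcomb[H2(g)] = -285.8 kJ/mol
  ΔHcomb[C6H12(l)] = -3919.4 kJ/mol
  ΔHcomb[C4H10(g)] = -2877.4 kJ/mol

ΔH = 82.0 kJ/mol

Using ΔH = Σ nΔHc°(reactants) − Σ nΔHc°(products):
= [1·(-285.8) + 2·(-3919.4)] − [1·(-2058.3) + 1·(-393.5) + 2·(-2877.4)]
= 82.0 kJ/mol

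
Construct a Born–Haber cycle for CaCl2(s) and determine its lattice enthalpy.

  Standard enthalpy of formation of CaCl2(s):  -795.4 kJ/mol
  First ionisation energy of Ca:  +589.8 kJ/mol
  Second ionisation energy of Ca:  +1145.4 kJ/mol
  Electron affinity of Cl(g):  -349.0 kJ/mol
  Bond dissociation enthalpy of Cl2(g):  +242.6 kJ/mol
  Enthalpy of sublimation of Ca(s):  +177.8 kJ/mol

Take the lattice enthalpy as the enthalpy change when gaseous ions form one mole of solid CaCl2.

U = -2253.0 kJ/mol

ΔHf° = 1·ΔHsub + 1·(ΣIE) + 1·D(Cl2) + 2·EA + U
-795.4 = 1·(+177.8) + 1·(+1735.2) + 1·(+242.6) + 2·(-349.0) + U
U = -795.4 − (+1457.6) = -2253.0 kJ/mol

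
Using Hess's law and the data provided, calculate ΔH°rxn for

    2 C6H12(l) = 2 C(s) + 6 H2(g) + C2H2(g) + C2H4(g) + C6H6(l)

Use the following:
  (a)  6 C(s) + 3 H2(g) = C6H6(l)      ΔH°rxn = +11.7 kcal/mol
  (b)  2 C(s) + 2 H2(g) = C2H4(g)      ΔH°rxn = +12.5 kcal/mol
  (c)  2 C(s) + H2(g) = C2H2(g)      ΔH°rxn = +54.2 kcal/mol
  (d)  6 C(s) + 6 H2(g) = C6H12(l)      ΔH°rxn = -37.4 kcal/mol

(a) as written: +11.7 kcal/mol
(b) as written: +12.5 kcal/mol
(c) as written: +54.2 kcal/mol
(d) reversed and × 2: (-2)·(-37.4) = +74.8 kcal/mol
Summing the manipulated equations, ΔH°rxn = (+11.7) + (+12.5) + (+54.2) + (+74.8) = 153.2 kcal/mol

ΔH°rxn = 153.2 kcal/mol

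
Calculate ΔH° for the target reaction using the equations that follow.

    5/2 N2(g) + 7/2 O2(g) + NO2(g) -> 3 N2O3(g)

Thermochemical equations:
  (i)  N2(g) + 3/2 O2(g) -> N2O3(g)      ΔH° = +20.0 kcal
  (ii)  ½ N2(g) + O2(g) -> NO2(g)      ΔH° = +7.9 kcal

(i) × 3: (3)·(+20.0) = +60.0 kcal
(ii) reversed: -7.9 kcal
ΔH° = (+60.0) + (-7.9) = 52.1 kcal

ΔH° = 52.1 kcal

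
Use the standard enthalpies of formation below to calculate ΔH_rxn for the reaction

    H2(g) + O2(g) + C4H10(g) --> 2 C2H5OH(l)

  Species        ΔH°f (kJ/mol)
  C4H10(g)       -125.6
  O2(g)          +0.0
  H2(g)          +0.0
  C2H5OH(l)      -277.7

ΔH_rxn = -429.8 kJ/mol

Products: 2·(-277.7) = -555.4
Reactants: 1·(+0.0) + 1·(+0.0) + 1·(-125.6) = -125.6
ΔH_rxn = (-555.4) − (-125.6) = -429.8 kJ/mol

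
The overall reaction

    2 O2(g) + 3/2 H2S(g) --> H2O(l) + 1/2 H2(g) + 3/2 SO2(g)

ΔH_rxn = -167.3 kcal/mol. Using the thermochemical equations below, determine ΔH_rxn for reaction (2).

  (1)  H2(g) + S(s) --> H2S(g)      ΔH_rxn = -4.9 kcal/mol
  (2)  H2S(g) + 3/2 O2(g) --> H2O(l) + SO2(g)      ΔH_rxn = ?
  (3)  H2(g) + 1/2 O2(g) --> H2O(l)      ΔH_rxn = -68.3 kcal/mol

(1): not needed.
(2) × 3/2: contributes 3/2·x
(3) reversed and × 1/2: (-1/2)·(-68.3) = +34.15 kcal/mol
-167.3 = (+34.15) + 3/2·x
x = (-167.3 − (+34.15)) / (3/2) = -134.3 kcal/mol

ΔH_rxn = -134.3 kcal/mol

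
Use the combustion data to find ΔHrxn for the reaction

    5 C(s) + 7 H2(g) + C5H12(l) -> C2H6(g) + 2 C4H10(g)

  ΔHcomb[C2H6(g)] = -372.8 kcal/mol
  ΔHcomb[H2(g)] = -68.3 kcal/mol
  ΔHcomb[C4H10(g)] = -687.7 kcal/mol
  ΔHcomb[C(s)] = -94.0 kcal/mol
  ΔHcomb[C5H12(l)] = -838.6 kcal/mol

Using ΔH = Σ nΔHc°(reactants) − Σ nΔHc°(products):
= [5·(-94.0) + 7·(-68.3) + 1·(-838.6)] − [1·(-372.8) + 2·(-687.7)]
= -38.5 kcal/mol

ΔHrxn = -38.5 kcal/mol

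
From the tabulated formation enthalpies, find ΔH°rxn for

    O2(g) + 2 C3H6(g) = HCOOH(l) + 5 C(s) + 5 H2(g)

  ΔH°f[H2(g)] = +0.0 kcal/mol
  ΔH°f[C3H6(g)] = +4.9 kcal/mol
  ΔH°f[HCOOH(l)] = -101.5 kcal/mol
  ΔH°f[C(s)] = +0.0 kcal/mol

ΔH°rxn = Σ nΔHf°(products) − Σ nΔHf°(reactants).
Products: 1·(-101.5) + 5·(+0.0) + 5·(+0.0) = -101.5
Reactants: 1·(+0.0) + 2·(+4.9) = +9.8
ΔH°rxn = (-101.5) − (+9.8) = -111.3 kcal/mol

ΔH°rxn = -111.3 kcal/mol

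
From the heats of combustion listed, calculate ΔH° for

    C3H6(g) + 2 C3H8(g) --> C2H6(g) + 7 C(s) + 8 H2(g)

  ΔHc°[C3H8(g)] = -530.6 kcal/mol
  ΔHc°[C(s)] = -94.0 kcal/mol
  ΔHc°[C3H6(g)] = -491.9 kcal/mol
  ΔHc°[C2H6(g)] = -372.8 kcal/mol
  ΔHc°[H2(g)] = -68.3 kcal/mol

Using ΔH = Σ nΔHc°(reactants) − Σ nΔHc°(products):
= [1·(-491.9) + 2·(-530.6)] − [1·(-372.8) + 7·(-94.0) + 8·(-68.3)]
= 24.1 kcal/mol

ΔH° = 24.1 kcal/mol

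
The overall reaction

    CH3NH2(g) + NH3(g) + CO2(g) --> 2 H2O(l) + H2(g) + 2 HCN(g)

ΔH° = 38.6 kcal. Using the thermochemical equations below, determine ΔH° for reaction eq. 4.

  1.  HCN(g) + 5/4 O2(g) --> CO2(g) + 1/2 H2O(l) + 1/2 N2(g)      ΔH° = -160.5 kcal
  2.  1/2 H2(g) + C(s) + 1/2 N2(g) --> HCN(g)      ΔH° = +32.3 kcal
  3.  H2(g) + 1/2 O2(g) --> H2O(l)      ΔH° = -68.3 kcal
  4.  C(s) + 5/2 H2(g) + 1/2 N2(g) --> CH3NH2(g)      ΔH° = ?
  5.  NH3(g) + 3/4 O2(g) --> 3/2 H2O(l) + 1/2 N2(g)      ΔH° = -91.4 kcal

eq. 1 reversed: +160.5 kcal
eq. 2 as written: +32.3 kcal
eq. 3 as written: -68.3 kcal
eq. 4 reversed: contributes −x
eq. 5 as written: -91.4 kcal
+38.6 = (+160.5) + (+32.3) + (-68.3) + (-91.4) − x
x = (+38.6 − (+33.1)) / (-1) = -5.5 kcal

ΔH° = -5.5 kcal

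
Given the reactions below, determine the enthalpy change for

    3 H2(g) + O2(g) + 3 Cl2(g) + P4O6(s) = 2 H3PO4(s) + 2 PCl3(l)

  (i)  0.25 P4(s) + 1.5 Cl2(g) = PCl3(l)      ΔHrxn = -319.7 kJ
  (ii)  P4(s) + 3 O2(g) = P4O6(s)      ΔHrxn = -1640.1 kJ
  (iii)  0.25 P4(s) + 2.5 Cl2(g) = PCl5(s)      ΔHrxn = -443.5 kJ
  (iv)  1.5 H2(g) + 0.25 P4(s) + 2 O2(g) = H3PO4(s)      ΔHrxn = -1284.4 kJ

ΔHrxn = -1568.1 kJ

(i) × 2: (2)·(-319.7) = -639.4 kJ
(ii) reversed: +1640.1 kJ
(iii): not needed.
(iv) × 2: (2)·(-1284.4) = -2568.8 kJ
Since enthalpy is a state function, ΔHrxn = (2)·(-319.7) + (-1)·(-1640.1) + (2)·(-1284.4) = -1568.1 kJ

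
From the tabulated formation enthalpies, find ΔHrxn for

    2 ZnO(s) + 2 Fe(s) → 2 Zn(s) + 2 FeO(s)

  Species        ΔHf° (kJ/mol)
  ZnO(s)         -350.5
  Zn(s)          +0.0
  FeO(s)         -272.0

Products: 2·(+0.0) + 2·(-272.0) = -544.0
Reactants: 2·(-350.5) + 2·(+0.0) = -701.0
ΔHrxn = (-544.0) − (-701.0) = 157.0 kJ/mol

ΔHrxn = 157.0 kJ/mol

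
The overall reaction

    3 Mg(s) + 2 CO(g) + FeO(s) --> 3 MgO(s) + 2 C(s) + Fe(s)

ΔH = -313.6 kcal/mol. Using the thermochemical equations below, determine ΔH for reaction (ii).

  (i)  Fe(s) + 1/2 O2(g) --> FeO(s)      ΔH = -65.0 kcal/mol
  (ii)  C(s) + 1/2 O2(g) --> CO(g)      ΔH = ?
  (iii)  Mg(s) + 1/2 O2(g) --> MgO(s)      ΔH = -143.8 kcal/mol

(i) reversed (FeO(s) must end up as a reactant): +65.0 kcal/mol
(ii) reversed and × 2 (reverse to put CO(g) on the reactant side; ×2 to match 2 CO(g) in the target): contributes −2·x
(iii) × 3 (scale by 3 for the 3 MgO(s)): (3)·(-143.8) = -431.4 kcal/mol
-313.6 = (+65.0) + (-431.4) − 2·x
x = (-313.6 − (-366.4)) / (-2) = -26.4 kcal/mol

ΔH = -26.4 kcal/mol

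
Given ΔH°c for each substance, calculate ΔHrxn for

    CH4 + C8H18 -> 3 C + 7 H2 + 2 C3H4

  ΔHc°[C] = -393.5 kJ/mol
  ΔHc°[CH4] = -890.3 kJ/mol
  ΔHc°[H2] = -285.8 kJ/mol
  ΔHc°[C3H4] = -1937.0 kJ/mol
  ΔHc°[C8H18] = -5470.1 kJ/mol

With combustion enthalpies, reactants minus products:
= [1·(-890.3) + 1·(-5470.1)] − [3·(-393.5) + 7·(-285.8) + 2·(-1937.0)]
= 694.7 kJ/mol

ΔHrxn = 694.7 kJ/mol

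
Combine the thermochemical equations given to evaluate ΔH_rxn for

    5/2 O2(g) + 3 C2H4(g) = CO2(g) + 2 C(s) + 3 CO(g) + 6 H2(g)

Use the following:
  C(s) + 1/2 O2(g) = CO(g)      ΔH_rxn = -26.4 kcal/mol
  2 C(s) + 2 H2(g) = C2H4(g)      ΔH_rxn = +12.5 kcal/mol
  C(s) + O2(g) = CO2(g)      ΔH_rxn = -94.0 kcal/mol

equation 1 × 3 (×3 to match 3 CO(g) in the target): (3)·(-26.4) = -79.2 kcal/mol
equation 2 reversed and × 3 (C2H4(g) must end up as a reactant; scale by 3 for the 3 C2H4(g)): (-3)·(+12.5) = -37.5 kcal/mol
equation 3 as written (CO2(g) already on the product side): -94.0 kcal/mol
ΔH_rxn = (-79.2) + (-37.5) + (-94.0) = -210.7 kcal/mol

ΔH_rxn = -210.7 kcal/mol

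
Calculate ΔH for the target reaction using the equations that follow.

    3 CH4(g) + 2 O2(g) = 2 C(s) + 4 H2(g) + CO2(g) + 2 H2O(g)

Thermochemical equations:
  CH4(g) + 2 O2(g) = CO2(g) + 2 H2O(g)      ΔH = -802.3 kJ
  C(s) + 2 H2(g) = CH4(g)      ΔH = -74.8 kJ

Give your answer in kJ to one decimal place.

equation 1 as written: -802.3 kJ
equation 2 reversed and × 2: (-2)·(-74.8) = +149.6 kJ
Since enthalpy is a state function, ΔH = (1)·(-802.3) + (-2)·(-74.8) = -652.7 kJ

ΔH = -652.7 kJ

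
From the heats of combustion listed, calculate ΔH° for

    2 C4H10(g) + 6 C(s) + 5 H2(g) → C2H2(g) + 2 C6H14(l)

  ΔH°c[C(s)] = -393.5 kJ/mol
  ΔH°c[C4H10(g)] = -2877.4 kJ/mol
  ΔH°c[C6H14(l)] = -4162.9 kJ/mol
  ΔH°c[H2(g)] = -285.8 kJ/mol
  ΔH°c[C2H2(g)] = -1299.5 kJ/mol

With combustion enthalpies, reactants minus products:
= [2·(-2877.4) + 6·(-393.5) + 5·(-285.8)] − [1·(-1299.5) + 2·(-4162.9)]
= 80.5 kJ/mol

ΔH° = 80.5 kJ/mol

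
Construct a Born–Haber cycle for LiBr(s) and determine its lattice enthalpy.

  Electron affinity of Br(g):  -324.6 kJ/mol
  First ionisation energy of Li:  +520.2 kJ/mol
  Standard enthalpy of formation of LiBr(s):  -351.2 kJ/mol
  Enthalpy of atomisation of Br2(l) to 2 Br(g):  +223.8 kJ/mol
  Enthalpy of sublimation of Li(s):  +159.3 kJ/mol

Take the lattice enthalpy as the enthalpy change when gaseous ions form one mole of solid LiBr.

U = -818.0 kJ/mol

ΔHf° = 1·ΔHsub + 1·(ΣIE) + 1/2·D(Br2) + 1·EA + U
-351.2 = 1·(+159.3) + 1·(+520.2) + 1/2·(+223.8) + 1·(-324.6) + U
U = -351.2 − (+466.8) = -818.0 kJ/mol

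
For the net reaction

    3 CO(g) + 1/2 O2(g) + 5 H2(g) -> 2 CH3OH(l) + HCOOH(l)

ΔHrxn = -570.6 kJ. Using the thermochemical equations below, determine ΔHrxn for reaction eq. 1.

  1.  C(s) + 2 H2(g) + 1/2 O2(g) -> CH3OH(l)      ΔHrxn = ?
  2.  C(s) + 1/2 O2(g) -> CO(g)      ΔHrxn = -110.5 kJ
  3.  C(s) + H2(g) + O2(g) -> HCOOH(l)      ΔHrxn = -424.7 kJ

eq. 1 × 2: contributes 2·x
eq. 2 reversed and × 3: (-3)·(-110.5) = +331.5 kJ
eq. 3 as written: -424.7 kJ
-570.6 = (+331.5) + (-424.7) + 2·x
x = (-570.6 − (-93.2)) / (2) = -238.7 kJ

ΔHrxn = -238.7 kJ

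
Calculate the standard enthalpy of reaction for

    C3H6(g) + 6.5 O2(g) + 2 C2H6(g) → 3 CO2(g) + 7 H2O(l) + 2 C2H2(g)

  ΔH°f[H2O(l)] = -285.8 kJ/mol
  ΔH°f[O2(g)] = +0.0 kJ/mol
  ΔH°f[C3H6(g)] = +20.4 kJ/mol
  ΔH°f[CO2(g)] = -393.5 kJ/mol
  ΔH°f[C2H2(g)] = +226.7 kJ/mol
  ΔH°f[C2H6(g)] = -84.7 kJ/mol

Products: 3·(-393.5) + 7·(-285.8) + 2·(+226.7) = -2727.7
Reactants: 1·(+20.4) + 13/2·(+0.0) + 2·(-84.7) = -149.0
ΔHrxn = (-2727.7) − (-149.0) = -2578.7 kJ/mol

ΔHrxn = -2578.7 kJ/mol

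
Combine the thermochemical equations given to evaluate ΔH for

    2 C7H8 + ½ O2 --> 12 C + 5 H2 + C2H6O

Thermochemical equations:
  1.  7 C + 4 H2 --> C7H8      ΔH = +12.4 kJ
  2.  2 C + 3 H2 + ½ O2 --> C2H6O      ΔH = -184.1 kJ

eq. 1 reversed and × 2: (-2)·(+12.4) = -24.8 kJ
eq. 2 as written: -184.1 kJ
Summing the manipulated equations, ΔH = (-24.8) + (-184.1) = -208.9 kJ

ΔH = -208.9 kJ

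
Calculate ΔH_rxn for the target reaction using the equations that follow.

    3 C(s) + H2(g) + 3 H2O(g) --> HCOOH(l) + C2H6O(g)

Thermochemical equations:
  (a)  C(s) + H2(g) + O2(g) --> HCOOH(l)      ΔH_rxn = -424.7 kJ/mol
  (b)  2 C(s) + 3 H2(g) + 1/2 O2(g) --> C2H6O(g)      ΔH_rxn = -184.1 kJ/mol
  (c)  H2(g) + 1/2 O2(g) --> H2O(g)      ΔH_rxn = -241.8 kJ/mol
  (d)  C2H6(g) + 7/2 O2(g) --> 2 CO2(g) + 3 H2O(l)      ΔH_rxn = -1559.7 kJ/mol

ΔH_rxn = 116.6 kJ/mol

(a) as written (HCOOH(l) already on the product side): -424.7 kJ/mol
(b) as written (C2H6O(g) already on the product side): -184.1 kJ/mol
(c) reversed and × 3 (H2O(g) must end up as a reactant; scale by 3 for the 3 H2O(g)): (-3)·(-241.8) = +725.4 kJ/mol
(d): not needed (H2O(l) appears nowhere else).
By Hess's law, ΔH_rxn = (-424.7) + (-184.1) + (+725.4) = 116.6 kJ/mol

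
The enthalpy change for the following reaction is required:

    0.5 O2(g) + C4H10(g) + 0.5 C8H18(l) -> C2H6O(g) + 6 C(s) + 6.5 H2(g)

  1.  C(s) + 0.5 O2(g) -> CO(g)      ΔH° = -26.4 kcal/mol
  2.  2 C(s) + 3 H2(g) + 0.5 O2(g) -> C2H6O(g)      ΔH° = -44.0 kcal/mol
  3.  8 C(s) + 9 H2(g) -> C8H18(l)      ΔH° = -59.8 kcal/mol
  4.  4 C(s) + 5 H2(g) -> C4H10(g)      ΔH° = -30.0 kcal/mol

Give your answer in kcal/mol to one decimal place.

ΔH° = 15.9 kcal/mol

eq. 1: not needed.
eq. 2 as written: -44.0 kcal/mol
eq. 3 reversed and × 1/2: (-1/2)·(-59.8) = +29.9 kcal/mol
eq. 4 reversed: +30.0 kcal/mol
ΔH° = (1)·(-44.0) + (-1/2)·(-59.8) + (-1)·(-30.0) = 15.9 kcal/mol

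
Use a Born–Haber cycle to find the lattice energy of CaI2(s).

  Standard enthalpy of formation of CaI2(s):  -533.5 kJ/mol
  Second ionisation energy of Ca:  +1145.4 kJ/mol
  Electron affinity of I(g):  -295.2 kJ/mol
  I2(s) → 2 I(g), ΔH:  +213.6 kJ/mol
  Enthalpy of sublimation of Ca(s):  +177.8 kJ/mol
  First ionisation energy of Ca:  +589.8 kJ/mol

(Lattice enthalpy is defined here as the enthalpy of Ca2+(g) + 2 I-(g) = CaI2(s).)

ΔHf° = 1·ΔHsub + 1·(ΣIE) + 1·D(I2) + 2·EA + U
-533.5 = 1·(+177.8) + 1·(+1735.2) + 1·(+213.6) + 2·(-295.2) + U
U = -533.5 − (+1536.2) = -2069.7 kJ/mol

U = -2069.7 kJ/mol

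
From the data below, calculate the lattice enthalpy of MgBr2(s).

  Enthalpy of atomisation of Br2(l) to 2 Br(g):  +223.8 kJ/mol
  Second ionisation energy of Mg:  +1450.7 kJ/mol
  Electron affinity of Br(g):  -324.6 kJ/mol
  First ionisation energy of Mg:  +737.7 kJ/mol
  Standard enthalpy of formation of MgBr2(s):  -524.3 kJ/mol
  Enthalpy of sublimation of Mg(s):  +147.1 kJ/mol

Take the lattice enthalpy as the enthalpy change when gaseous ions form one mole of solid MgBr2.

U = -2434.4 kJ/mol

ΔHf° = 1·ΔHsub + 1·(ΣIE) + 1·D(Br2) + 2·EA + U
-524.3 = 1·(+147.1) + 1·(+2188.4) + 1·(+223.8) + 2·(-324.6) + U
U = -524.3 − (+1910.1) = -2434.4 kJ/mol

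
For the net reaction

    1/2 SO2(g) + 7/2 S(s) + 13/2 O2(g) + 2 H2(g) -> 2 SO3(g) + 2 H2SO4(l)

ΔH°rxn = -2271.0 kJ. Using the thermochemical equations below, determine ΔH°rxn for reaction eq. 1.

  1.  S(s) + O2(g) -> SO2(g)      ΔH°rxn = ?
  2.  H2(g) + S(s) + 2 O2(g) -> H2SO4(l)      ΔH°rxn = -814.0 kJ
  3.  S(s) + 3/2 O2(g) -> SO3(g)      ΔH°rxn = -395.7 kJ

eq. 1 reversed and × 1/2 (reverse to put SO2(g) on the reactant side; scale by 1/2 for the 1/2 SO2(g)): contributes −1/2·x
eq. 2 × 2 (×2 to match 2 H2SO4(l) in the target): (2)·(-814.0) = -1628.0 kJ
eq. 3 × 2 (×2 to match 2 SO3(g) in the target): (2)·(-395.7) = -791.4 kJ
-2271.0 = (-1628.0) + (-791.4) − 1/2·x
x = (-2271.0 − (-2419.4)) / (-1/2) = -296.8 kJ

ΔH°rxn = -296.8 kJ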